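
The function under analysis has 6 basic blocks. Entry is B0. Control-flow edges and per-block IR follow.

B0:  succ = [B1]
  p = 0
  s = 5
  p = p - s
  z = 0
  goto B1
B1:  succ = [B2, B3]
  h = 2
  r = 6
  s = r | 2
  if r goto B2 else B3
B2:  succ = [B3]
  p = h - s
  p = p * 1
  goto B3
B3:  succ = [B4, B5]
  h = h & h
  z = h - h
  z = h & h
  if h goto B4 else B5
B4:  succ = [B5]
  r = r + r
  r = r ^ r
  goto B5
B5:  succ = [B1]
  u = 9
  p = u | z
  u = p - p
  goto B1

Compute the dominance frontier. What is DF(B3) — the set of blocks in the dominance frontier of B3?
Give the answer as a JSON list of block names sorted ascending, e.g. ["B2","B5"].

Answer: ["B1"]

Analysis:
idom tree: B1←B0 B2←B1 B3←B1 B4←B3 B5←B3
Dom∩ at merges:
  B1: preds {B0,B5}: {B0} ∩ {B0,B1,B3,B5} = {B0}; idom=B0
  B3: preds {B1,B2}: {B0,B1} ∩ {B0,B1,B2} = {B0,B1}; idom=B1
  B5: preds {B3,B4}: {B0,B1,B3} ∩ {B0,B1,B3,B4} = {B0,B1,B3}; idom=B3

DF walk-up:
  B1←B0: walk · to B0
  B1←B5: walk B5→B3→B1 to B0
  B3←B1: walk · to B1
  B3←B2: walk B2 to B1
  B5←B3: walk · to B3
  B5←B4: walk B4 to B3
  B0: DF=∅
  B1: DF={B1}
  B2: DF={B3}
  B3: DF={B1}
  B4: DF={B5}
  B5: DF={B1}

DF(B3) = ["B1"]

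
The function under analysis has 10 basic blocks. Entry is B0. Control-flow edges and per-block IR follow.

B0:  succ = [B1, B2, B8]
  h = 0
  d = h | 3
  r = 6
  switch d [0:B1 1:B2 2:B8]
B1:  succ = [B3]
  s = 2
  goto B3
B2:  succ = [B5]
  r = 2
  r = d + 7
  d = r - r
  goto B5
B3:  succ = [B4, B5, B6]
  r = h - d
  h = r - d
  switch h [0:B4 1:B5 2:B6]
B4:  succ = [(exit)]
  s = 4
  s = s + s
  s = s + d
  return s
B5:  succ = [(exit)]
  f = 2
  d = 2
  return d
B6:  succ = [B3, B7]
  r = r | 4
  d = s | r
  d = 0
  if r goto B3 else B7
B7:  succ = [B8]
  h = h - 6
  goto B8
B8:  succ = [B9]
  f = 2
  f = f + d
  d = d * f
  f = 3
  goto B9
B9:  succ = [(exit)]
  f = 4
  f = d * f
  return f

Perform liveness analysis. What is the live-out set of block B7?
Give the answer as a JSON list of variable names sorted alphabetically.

def/use:
  B0: {d,h,r} / ∅
  B1: {s} / ∅
  B2: {d,r} / {d}
  B3: {h,r} / {d,h}
  B4: {s} / {d}
  B5: {d,f} / ∅
  B6: {d,r} / {r,s}
  B7: {h} / {h}
  B8: {d,f} / {d}
  B9: {f} / {d}

Liveness:
  B0: in=∅ out={d,h}
  B1: in={d,h} out={d,h,s}
  B2: in={d} out=∅
  B3: in={d,h,s} out={d,h,r,s}
  B4: in={d} out=∅
  B5: in=∅ out=∅
  B6: in={h,r,s} out={d,h,s}
  B7: in={d,h} out={d}
  B8: in={d} out={d}
  B9: in={d} out=∅

live-out(B7) = ["d"]

Answer: ["d"]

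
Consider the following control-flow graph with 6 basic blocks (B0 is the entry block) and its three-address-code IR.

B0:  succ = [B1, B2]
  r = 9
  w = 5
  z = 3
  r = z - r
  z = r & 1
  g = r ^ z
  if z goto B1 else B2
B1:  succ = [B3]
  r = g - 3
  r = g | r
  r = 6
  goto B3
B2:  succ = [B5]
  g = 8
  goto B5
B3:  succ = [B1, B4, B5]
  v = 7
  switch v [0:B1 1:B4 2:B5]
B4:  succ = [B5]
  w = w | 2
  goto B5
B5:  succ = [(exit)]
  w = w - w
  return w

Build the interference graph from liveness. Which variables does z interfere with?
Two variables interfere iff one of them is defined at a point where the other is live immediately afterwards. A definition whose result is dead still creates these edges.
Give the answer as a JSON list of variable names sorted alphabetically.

Answer: ["g", "r", "w"]

Analysis:
Per-block:
  B0: def={g,r,w,z} ue=∅
  B1: def={r} ue={g}
  B2: def={g} ue=∅
  B3: def={v} ue=∅
  B4: def={w} ue={w}
  B5: def={w} ue={w}

Backward fixpoint:
  B0 li=∅ lo={g,w}
  B1 li={g,w} lo={g,w}
  B2 li={w} lo={w}
  B3 li={g,w} lo={g,w}
  B4 li={w} lo={w}
  B5 li={w} lo=∅

Interference:
  g — {r,v,w,z}
  r — {g,w,z}
  v — {g,w}
  w — {g,r,v,z}
  z — {g,r,w}

N(z) = ["g", "r", "w"]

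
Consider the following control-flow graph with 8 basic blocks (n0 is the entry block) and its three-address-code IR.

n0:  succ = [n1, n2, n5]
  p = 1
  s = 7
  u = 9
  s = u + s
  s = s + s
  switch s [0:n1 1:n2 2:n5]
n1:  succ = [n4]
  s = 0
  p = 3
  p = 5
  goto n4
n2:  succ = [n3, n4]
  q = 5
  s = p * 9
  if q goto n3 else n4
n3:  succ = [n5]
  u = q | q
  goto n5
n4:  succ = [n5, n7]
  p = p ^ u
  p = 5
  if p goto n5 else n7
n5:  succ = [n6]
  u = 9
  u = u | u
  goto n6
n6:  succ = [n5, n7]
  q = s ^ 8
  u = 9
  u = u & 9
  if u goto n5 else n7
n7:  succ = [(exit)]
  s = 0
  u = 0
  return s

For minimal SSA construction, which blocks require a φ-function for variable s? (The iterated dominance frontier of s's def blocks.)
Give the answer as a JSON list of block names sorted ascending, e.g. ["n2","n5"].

Answer: ["n4", "n5", "n7"]

Analysis:
idom tree: n1←n0 n2←n0 n3←n2 n4←n0 n5←n0 n6←n5 n7←n0
Dom∩ at merges:
  n4: preds {n1,n2}: {n0,n1} ∩ {n0,n2} = {n0}; idom=n0
  n5: preds {n0,n3,n4,n6}: {n0} ∩ {n0,n2,n3} ∩ {n0,n4} ∩ {n0,n5,n6} = {n0}; idom=n0
  n7: preds {n4,n6}: {n0,n4} ∩ {n0,n5,n6} = {n0}; idom=n0

DF walk-up:
  n4←n1: walk n1 to n0
  n4←n2: walk n2 to n0
  n5←n0: walk · to n0
  n5←n3: walk n3→n2 to n0
  n5←n4: walk n4 to n0
  n5←n6: walk n6→n5 to n0
  n7←n4: walk n4 to n0
  n7←n6: walk n6→n5 to n0
  n0 → ∅
  n1 → {n4}
  n2 → {n4,n5}
  n3 → {n5}
  n4 → {n5,n7}
  n5 → {n5,n7}
  n6 → {n5,n7}
  n7 → ∅

φ for s: defs {n0,n1,n2,n7}
  DF⁺ = {n4,n5,n7}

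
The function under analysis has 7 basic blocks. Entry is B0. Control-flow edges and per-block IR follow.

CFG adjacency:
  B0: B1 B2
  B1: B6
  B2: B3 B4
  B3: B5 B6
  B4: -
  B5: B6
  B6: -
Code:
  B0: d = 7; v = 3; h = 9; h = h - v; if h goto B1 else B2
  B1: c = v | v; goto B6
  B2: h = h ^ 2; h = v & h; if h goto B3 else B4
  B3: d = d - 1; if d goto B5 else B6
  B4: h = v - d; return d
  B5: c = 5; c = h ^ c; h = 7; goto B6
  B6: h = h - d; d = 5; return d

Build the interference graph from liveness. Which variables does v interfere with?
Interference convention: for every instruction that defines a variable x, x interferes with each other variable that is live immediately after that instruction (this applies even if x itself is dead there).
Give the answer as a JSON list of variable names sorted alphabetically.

Answer: ["d", "h"]

Working:
Per-block:
  B0: def={d,h,v} ue=∅
  B1: def={c} ue={v}
  B2: def={h} ue={h,v}
  B3: def={d} ue={d}
  B4: def={h} ue={d,v}
  B5: def={c,h} ue={h}
  B6: def={d,h} ue={d,h}

Liveness:
  live B0: ∅→{d,h,v}
  live B1: {d,h,v}→{d,h}
  live B2: {d,h,v}→{d,h,v}
  live B3: {d,h}→{d,h}
  live B4: {d,v}→∅
  live B5: {d,h}→{d,h}
  live B6: {d,h}→∅

Interference:
  c↔{d,h}
  d↔{c,h,v}
  h↔{c,d,v}
  v↔{d,h}

N(v) = ["d", "h"]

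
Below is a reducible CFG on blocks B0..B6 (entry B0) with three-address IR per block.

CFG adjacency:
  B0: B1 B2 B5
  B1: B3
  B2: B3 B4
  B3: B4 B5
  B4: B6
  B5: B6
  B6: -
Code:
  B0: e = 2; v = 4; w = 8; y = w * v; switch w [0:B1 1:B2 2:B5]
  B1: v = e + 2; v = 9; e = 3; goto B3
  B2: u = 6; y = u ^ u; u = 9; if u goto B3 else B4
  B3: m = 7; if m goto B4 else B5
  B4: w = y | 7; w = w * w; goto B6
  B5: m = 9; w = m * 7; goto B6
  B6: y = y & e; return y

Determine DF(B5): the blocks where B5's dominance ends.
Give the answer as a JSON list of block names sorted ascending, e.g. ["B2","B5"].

Answer: ["B6"]

Analysis:
idom tree: B1←B0 B2←B0 B3←B0 B4←B0 B5←B0 B6←B0
Join-block Dom:
  B3: preds {B1,B2}: {B0,B1} ∩ {B0,B2} = {B0}; idom=B0
  B4: preds {B2,B3}: {B0,B2} ∩ {B0,B3} = {B0}; idom=B0
  B5: preds {B0,B3}: {B0} ∩ {B0,B3} = {B0}; idom=B0
  B6: preds {B4,B5}: {B0,B4} ∩ {B0,B5} = {B0}; idom=B0

DF derivation:
  B3←B1: walk B1 to B0
  B3←B2: walk B2 to B0
  B4←B2: walk B2 to B0
  B4←B3: walk B3 to B0
  B5←B0: walk · to B0
  B5←B3: walk B3 to B0
  B6←B4: walk B4 to B0
  B6←B5: walk B5 to B0
  DF(B0)=∅
  DF(B1)={B3}
  DF(B2)={B3,B4}
  DF(B3)={B4,B5}
  DF(B4)={B6}
  DF(B5)={B6}
  DF(B6)=∅

DF(B5) = ["B6"]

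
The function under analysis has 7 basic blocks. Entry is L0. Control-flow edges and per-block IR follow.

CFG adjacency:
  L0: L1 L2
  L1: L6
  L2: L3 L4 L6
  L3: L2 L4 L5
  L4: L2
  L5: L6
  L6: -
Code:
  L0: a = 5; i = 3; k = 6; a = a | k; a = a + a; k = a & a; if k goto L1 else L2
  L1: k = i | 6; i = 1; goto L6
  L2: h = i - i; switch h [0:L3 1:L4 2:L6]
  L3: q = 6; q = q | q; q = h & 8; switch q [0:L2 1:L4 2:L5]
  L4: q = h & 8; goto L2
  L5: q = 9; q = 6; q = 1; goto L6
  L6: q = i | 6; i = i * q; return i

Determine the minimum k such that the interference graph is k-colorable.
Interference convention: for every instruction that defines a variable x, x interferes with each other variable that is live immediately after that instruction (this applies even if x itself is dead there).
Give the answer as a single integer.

def/use:
  L0: def={a,i,k} ue=∅
  L1: def={i,k} ue={i}
  L2: def={h} ue={i}
  L3: def={q} ue={h}
  L4: def={q} ue={h}
  L5: def={q} ue=∅
  L6: def={i,q} ue={i}

Backward fixpoint:
  L0 li=∅ lo={i}
  L1 li={i} lo={i}
  L2 li={i} lo={h,i}
  L3 li={h,i} lo={h,i}
  L4 li={h,i} lo={i}
  L5 li={i} lo={i}
  L6 li={i} lo=∅

Conflict graph:
  a: {i,k}
  h: {i,q}
  i: {a,h,k,q}
  k: {a,i}
  q: {h,i}

Chromatic number:
  {a,i,k} pairwise interfere (3-clique) ⇒ χ ≥ 3
  assign a→R1 h→R1 i→R0 k→R2 q→R2 — no edge inside a register ⇒ χ ≤ 3
  χ = 3

Answer: 3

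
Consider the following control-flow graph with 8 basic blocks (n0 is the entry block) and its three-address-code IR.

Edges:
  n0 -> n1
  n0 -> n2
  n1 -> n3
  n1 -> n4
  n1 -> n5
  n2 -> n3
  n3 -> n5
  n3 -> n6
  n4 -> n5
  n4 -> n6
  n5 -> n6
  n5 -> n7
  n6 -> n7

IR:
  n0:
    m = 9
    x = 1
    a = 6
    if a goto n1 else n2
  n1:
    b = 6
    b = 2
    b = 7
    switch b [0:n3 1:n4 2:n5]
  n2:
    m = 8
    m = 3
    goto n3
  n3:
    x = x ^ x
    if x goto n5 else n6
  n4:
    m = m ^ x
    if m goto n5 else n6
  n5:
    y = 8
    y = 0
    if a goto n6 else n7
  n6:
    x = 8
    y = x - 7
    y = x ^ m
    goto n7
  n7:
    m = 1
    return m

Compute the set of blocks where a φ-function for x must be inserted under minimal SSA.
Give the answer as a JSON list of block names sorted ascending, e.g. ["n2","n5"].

Answer: ["n5", "n6", "n7"]

Working:
idom tree: n1←n0 n2←n0 n3←n0 n4←n1 n5←n0 n6←n0 n7←n0
Dom∩ at merges:
  n3: preds {n1,n2}: {n0,n1} ∩ {n0,n2} = {n0}; idom=n0
  n5: preds {n1,n3,n4}: {n0,n1} ∩ {n0,n3} ∩ {n0,n1,n4} = {n0}; idom=n0
  n6: preds {n3,n4,n5}: {n0,n3} ∩ {n0,n1,n4} ∩ {n0,n5} = {n0}; idom=n0
  n7: preds {n5,n6}: {n0,n5} ∩ {n0,n6} = {n0}; idom=n0

DF derivation:
  n3←n1: walk n1 to n0
  n3←n2: walk n2 to n0
  n5←n1: walk n1 to n0
  n5←n3: walk n3 to n0
  n5←n4: walk n4→n1 to n0
  n6←n3: walk n3 to n0
  n6←n4: walk n4→n1 to n0
  n6←n5: walk n5 to n0
  n7←n5: walk n5 to n0
  n7←n6: walk n6 to n0
  n0: DF=∅
  n1: DF={n3,n5,n6}
  n2: DF={n3}
  n3: DF={n5,n6}
  n4: DF={n5,n6}
  n5: DF={n6,n7}
  n6: DF={n7}
  n7: DF=∅

φ for x: defs {n0,n3,n6}
  DF⁺ = {n5,n6,n7}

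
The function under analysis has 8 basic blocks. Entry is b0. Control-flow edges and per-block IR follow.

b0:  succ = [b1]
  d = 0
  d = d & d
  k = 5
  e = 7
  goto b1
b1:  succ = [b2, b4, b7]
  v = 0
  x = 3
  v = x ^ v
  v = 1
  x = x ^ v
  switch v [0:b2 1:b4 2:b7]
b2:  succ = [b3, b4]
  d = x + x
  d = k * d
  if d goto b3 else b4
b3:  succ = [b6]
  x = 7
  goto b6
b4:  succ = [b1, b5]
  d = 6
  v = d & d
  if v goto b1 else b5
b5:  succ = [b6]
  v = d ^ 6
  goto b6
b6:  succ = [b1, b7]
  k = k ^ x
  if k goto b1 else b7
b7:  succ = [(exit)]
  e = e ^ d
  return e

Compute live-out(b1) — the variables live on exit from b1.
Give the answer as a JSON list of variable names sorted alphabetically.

Block summaries:
  b0: {d,e,k} / ∅
  b1: {v,x} / ∅
  b2: {d} / {k,x}
  b3: {x} / ∅
  b4: {d,v} / ∅
  b5: {v} / {d}
  b6: {k} / {k,x}
  b7: {e} / {d,e}

Liveness:
  b0: in=∅ out={d,e,k}
  b1: in={d,e,k} out={d,e,k,x}
  b2: in={e,k,x} out={d,e,k,x}
  b3: in={d,e,k} out={d,e,k,x}
  b4: in={e,k,x} out={d,e,k,x}
  b5: in={d,e,k,x} out={d,e,k,x}
  b6: in={d,e,k,x} out={d,e,k}
  b7: in={d,e} out=∅

live-out(b1) = ["d", "e", "k", "x"]

Answer: ["d", "e", "k", "x"]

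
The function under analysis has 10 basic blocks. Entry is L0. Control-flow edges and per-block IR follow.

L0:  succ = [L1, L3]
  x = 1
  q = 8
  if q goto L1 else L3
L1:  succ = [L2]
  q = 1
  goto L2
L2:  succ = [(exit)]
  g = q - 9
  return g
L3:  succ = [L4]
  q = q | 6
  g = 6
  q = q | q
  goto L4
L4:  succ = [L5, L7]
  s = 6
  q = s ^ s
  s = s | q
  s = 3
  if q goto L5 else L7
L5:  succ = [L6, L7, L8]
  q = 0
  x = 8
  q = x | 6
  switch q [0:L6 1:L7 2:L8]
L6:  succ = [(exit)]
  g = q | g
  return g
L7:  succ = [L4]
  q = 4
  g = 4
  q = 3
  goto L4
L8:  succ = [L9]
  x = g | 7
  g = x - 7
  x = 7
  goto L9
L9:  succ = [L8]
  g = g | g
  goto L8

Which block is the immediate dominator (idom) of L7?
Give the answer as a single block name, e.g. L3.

Answer: L4

Working:
idom tree: L1←L0 L2←L1 L3←L0 L4←L3 L5←L4 L6←L5 L7←L4 L8←L5 L9←L8
Dom∩ at merges:
  L4: preds {L3,L7}: {L0,L3} ∩ {L0,L3,L4,L7} = {L0,L3}; idom=L3
  L7: preds {L4,L5}: {L0,L3,L4} ∩ {L0,L3,L4,L5} = {L0,L3,L4}; idom=L4
  L8: preds {L5,L9}: {L0,L3,L4,L5} ∩ {L0,L3,L4,L5,L8,L9} = {L0,L3,L4,L5}; idom=L5

idom(L7) = L4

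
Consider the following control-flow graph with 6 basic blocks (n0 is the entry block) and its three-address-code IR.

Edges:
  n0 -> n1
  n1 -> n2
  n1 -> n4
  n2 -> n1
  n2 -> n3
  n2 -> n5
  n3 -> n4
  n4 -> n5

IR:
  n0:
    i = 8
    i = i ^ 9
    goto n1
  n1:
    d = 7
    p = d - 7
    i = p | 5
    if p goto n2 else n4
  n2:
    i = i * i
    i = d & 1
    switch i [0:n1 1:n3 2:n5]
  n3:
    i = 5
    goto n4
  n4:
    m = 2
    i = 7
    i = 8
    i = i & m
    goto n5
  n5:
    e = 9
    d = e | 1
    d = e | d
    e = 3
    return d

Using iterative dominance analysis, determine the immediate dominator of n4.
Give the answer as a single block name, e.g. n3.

Answer: n1

Analysis:
idom tree: n1←n0 n2←n1 n3←n2 n4←n1 n5←n1
Dom at joins:
  n1: preds {n0,n2}: {n0} ∩ {n0,n1,n2} = {n0}; idom=n0
  n4: preds {n1,n3}: {n0,n1} ∩ {n0,n1,n2,n3} = {n0,n1}; idom=n1
  n5: preds {n2,n4}: {n0,n1,n2} ∩ {n0,n1,n4} = {n0,n1}; idom=n1

idom(n4) = n1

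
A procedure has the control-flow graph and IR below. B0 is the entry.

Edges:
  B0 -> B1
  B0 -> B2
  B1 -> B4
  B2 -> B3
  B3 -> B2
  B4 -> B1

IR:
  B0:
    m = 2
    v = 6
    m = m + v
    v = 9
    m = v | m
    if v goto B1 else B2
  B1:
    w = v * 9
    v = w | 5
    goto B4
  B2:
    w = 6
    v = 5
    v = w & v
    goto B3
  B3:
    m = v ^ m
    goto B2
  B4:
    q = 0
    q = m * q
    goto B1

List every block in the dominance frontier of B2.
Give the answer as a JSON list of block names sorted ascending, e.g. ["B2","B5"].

Answer: ["B2"]

Analysis:
idom tree: B1←B0 B2←B0 B3←B2 B4←B1
Dom at joins:
  B1: preds {B0,B4}: {B0} ∩ {B0,B1,B4} = {B0}; idom=B0
  B2: preds {B0,B3}: {B0} ∩ {B0,B2,B3} = {B0}; idom=B0

DF walk-up:
  B1←B0: walk · to B0
  B1←B4: walk B4→B1 to B0
  B2←B0: walk · to B0
  B2←B3: walk B3→B2 to B0
  B0 → ∅
  B1 → {B1}
  B2 → {B2}
  B3 → {B2}
  B4 → {B1}

DF(B2) = ["B2"]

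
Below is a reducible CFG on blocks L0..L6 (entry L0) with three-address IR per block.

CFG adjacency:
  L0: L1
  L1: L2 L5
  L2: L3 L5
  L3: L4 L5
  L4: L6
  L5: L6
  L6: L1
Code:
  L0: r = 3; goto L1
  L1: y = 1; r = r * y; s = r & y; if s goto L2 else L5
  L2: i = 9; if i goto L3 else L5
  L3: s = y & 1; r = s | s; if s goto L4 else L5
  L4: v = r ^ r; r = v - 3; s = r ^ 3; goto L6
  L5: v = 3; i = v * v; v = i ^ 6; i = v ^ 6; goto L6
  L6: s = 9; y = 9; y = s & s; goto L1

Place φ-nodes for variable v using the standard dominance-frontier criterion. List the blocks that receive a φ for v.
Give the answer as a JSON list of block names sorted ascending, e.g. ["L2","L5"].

idom tree: L1←L0 L2←L1 L3←L2 L4←L3 L5←L1 L6←L1
Dom at joins:
  L1: preds {L0,L6}: {L0} ∩ {L0,L1,L6} = {L0}; idom=L0
  L5: preds {L1,L2,L3}: {L0,L1} ∩ {L0,L1,L2} ∩ {L0,L1,L2,L3} = {L0,L1}; idom=L1
  L6: preds {L4,L5}: {L0,L1,L2,L3,L4} ∩ {L0,L1,L5} = {L0,L1}; idom=L1

DF walk-up:
  L1←L0: walk · to L0
  L1←L6: walk L6→L1 to L0
  L5←L1: walk · to L1
  L5←L2: walk L2 to L1
  L5←L3: walk L3→L2 to L1
  L6←L4: walk L4→L3→L2 to L1
  L6←L5: walk L5 to L1
  L0: DF=∅
  L1: DF={L1}
  L2: DF={L5,L6}
  L3: DF={L5,L6}
  L4: DF={L6}
  L5: DF={L6}
  L6: DF={L1}

φ for v: defs {L4,L5}
  DF⁺ = {L1,L6}

Answer: ["L1", "L6"]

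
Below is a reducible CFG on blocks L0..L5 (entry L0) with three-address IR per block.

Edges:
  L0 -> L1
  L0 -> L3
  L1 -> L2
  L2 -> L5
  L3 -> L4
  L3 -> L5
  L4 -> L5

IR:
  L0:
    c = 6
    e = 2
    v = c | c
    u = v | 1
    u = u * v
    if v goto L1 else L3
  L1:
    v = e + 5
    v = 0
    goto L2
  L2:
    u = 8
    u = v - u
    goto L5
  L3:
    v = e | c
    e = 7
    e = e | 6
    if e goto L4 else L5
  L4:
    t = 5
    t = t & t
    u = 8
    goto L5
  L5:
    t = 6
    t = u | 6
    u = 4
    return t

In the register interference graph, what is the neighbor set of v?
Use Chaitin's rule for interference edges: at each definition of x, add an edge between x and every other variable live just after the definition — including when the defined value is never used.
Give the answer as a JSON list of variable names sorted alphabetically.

Answer: ["c", "e", "u"]

Derivation:
Block summaries:
  L0: {c,e,u,v} / ∅
  L1: {v} / {e}
  L2: {u} / {v}
  L3: {e,v} / {c,e}
  L4: {t,u} / ∅
  L5: {t,u} / {u}

Backward fixpoint:
  live L0: ∅→{c,e,u}
  live L1: {e}→{v}
  live L2: {v}→{u}
  live L3: {c,e,u}→{u}
  live L4: ∅→{u}
  live L5: {u}→∅

Interfere edges:
  c: {e,u,v}
  e: {c,u,v}
  t: {u}
  u: {c,e,t,v}
  v: {c,e,u}

N(v) = ["c", "e", "u"]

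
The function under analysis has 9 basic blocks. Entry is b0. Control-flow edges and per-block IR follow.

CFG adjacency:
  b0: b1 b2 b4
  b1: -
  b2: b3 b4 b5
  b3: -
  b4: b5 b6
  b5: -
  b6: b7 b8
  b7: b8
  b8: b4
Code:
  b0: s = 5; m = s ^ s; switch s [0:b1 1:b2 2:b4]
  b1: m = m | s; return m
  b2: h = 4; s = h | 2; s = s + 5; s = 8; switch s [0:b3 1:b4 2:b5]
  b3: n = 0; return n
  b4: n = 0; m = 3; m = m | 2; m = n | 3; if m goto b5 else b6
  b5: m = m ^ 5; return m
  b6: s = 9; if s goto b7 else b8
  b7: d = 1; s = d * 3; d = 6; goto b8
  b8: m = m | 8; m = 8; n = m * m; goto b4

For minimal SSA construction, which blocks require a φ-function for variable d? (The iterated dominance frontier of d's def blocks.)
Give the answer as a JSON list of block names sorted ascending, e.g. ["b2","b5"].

Answer: ["b4", "b5", "b8"]

Analysis:
idom tree: b1←b0 b2←b0 b3←b2 b4←b0 b5←b0 b6←b4 b7←b6 b8←b6
Dom at joins:
  b4: preds {b0,b2,b8}: {b0} ∩ {b0,b2} ∩ {b0,b4,b6,b8} = {b0}; idom=b0
  b5: preds {b2,b4}: {b0,b2} ∩ {b0,b4} = {b0}; idom=b0
  b8: preds {b6,b7}: {b0,b4,b6} ∩ {b0,b4,b6,b7} = {b0,b4,b6}; idom=b6

DF walk-up:
  b4←b0: walk · to b0
  b4←b2: walk b2 to b0
  b4←b8: walk b8→b6→b4 to b0
  b5←b2: walk b2 to b0
  b5←b4: walk b4 to b0
  b8←b6: walk · to b6
  b8←b7: walk b7 to b6
  DF(b0)=∅
  DF(b1)=∅
  DF(b2)={b4,b5}
  DF(b3)=∅
  DF(b4)={b4,b5}
  DF(b5)=∅
  DF(b6)={b4}
  DF(b7)={b8}
  DF(b8)={b4}

φ for d: defs {b7}
  DF⁺ = {b4,b5,b8}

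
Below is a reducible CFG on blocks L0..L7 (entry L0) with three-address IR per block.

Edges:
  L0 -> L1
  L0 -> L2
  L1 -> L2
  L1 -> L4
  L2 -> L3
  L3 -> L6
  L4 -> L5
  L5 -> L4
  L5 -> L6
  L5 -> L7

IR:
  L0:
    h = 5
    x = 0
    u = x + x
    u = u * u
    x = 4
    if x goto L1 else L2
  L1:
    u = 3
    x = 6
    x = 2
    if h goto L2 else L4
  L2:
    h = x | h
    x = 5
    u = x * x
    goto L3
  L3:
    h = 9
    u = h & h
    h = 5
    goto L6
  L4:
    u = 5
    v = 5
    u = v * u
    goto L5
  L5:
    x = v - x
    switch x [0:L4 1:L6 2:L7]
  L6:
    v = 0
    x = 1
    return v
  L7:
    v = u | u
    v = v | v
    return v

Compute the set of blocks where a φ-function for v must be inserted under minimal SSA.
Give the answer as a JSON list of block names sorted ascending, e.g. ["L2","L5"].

idom tree: L1←L0 L2←L0 L3←L2 L4←L1 L5←L4 L6←L0 L7←L5
Join-block Dom:
  L2: preds {L0,L1}: {L0} ∩ {L0,L1} = {L0}; idom=L0
  L4: preds {L1,L5}: {L0,L1} ∩ {L0,L1,L4,L5} = {L0,L1}; idom=L1
  L6: preds {L3,L5}: {L0,L2,L3} ∩ {L0,L1,L4,L5} = {L0}; idom=L0

DF derivation:
  L2←L0: walk · to L0
  L2←L1: walk L1 to L0
  L4←L1: walk · to L1
  L4←L5: walk L5→L4 to L1
  L6←L3: walk L3→L2 to L0
  L6←L5: walk L5→L4→L1 to L0
  L0 → ∅
  L1 → {L2,L6}
  L2 → {L6}
  L3 → {L6}
  L4 → {L4,L6}
  L5 → {L4,L6}
  L6 → ∅
  L7 → ∅

φ for v: defs {L4,L6,L7}
  DF⁺ = {L4,L6}

Answer: ["L4", "L6"]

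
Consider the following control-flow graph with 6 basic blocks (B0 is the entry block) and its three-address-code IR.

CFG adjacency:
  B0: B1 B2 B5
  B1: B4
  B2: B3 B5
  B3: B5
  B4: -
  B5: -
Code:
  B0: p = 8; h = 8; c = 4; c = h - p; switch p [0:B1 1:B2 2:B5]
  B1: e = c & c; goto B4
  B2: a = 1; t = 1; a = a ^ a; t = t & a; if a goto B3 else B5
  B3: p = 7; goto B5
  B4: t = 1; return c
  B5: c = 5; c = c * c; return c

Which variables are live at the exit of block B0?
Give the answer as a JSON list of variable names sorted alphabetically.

Answer: ["c"]

Working:
Per-block:
  B0 def {c,h,p} use ∅
  B1 def {e} use {c}
  B2 def {a,t} use ∅
  B3 def {p} use ∅
  B4 def {t} use {c}
  B5 def {c} use ∅

Live sets:
  live B0: ∅→{c}
  live B1: {c}→{c}
  live B2: ∅→∅
  live B3: ∅→∅
  live B4: {c}→∅
  live B5: ∅→∅

live-out(B0) = ["c"]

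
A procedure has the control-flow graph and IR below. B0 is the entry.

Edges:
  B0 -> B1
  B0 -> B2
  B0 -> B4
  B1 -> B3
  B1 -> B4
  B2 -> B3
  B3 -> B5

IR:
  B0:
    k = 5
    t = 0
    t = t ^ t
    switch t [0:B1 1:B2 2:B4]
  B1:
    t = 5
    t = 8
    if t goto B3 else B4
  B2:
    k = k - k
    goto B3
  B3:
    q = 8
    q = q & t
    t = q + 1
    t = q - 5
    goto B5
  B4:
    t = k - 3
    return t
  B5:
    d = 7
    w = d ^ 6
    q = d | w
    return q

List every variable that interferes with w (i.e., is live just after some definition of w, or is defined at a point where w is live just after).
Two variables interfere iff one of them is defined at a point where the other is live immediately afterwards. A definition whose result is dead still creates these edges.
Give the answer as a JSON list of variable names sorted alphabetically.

Block summaries:
  B0: {k,t} / ∅
  B1: {t} / ∅
  B2: {k} / {k}
  B3: {q,t} / {t}
  B4: {t} / {k}
  B5: {d,q,w} / ∅

Live sets:
  B0: in=∅ out={k,t}
  B1: in={k} out={k,t}
  B2: in={k,t} out={t}
  B3: in={t} out=∅
  B4: in={k} out=∅
  B5: in=∅ out=∅

Interference:
  d↔{w}
  k↔{t}
  q↔{t}
  t↔{k,q}
  w↔{d}

N(w) = ["d"]

Answer: ["d"]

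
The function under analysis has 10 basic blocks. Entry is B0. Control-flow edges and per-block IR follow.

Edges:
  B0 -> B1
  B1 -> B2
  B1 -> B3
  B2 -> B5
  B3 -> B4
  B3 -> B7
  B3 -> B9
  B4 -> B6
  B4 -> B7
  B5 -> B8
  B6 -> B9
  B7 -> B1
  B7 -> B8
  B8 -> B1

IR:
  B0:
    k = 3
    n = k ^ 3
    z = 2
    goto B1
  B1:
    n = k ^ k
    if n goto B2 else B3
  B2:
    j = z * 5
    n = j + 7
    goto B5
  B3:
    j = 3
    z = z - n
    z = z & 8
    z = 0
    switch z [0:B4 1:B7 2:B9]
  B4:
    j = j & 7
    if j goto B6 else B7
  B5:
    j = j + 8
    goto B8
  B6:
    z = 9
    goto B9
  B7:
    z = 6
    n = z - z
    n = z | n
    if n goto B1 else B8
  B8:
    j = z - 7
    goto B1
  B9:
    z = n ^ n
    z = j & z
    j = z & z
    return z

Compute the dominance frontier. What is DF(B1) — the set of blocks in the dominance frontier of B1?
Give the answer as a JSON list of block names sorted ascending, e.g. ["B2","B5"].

Answer: ["B1"]

Analysis:
idom tree: B1←B0 B2←B1 B3←B1 B4←B3 B5←B2 B6←B4 B7←B3 B8←B1 B9←B3
Dom∩ at merges:
  B1: preds {B0,B7,B8}: {B0} ∩ {B0,B1,B3,B7} ∩ {B0,B1,B8} = {B0}; idom=B0
  B7: preds {B3,B4}: {B0,B1,B3} ∩ {B0,B1,B3,B4} = {B0,B1,B3}; idom=B3
  B8: preds {B5,B7}: {B0,B1,B2,B5} ∩ {B0,B1,B3,B7} = {B0,B1}; idom=B1
  B9: preds {B3,B6}: {B0,B1,B3} ∩ {B0,B1,B3,B4,B6} = {B0,B1,B3}; idom=B3

DF walk-up:
  join B1 pred B0: · stop@B0
  join B1 pred B7: B7→B3→B1 stop@B0
  join B1 pred B8: B8→B1 stop@B0
  join B7 pred B3: · stop@B3
  join B7 pred B4: B4 stop@B3
  join B8 pred B5: B5→B2 stop@B1
  join B8 pred B7: B7→B3 stop@B1
  join B9 pred B3: · stop@B3
  join B9 pred B6: B6→B4 stop@B3
  DF(B0)=∅
  DF(B1)={B1}
  DF(B2)={B8}
  DF(B3)={B1,B8}
  DF(B4)={B7,B9}
  DF(B5)={B8}
  DF(B6)={B9}
  DF(B7)={B1,B8}
  DF(B8)={B1}
  DF(B9)=∅

DF(B1) = ["B1"]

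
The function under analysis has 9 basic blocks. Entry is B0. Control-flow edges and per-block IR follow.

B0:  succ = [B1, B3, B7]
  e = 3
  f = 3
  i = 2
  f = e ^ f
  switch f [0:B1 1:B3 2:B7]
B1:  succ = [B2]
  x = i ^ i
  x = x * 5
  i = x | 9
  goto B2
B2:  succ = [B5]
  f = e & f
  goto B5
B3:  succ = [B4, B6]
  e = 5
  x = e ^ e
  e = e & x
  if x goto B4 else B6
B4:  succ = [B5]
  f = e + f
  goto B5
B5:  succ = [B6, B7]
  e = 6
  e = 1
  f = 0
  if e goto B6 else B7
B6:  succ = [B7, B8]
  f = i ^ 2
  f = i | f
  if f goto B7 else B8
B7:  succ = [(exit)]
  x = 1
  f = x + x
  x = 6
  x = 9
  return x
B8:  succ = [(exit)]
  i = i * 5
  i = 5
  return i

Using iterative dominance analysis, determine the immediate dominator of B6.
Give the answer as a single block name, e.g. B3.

idom tree: B1←B0 B2←B1 B3←B0 B4←B3 B5←B0 B6←B0 B7←B0 B8←B6
Dom at joins:
  B5: preds {B2,B4}: {B0,B1,B2} ∩ {B0,B3,B4} = {B0}; idom=B0
  B6: preds {B3,B5}: {B0,B3} ∩ {B0,B5} = {B0}; idom=B0
  B7: preds {B0,B5,B6}: {B0} ∩ {B0,B5} ∩ {B0,B6} = {B0}; idom=B0

idom(B6) = B0

Answer: B0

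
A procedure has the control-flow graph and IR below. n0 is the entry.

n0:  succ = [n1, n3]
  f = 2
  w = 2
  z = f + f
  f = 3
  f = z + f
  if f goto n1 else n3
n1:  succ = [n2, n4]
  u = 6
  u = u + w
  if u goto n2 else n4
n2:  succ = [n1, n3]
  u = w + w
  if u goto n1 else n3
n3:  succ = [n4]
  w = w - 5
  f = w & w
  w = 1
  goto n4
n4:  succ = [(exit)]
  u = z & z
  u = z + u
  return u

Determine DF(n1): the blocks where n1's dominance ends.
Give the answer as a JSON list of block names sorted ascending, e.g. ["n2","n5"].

Answer: ["n1", "n3", "n4"]

Working:
idom tree: n1←n0 n2←n1 n3←n0 n4←n0
Join-block Dom:
  n1: preds {n0,n2}: {n0} ∩ {n0,n1,n2} = {n0}; idom=n0
  n3: preds {n0,n2}: {n0} ∩ {n0,n1,n2} = {n0}; idom=n0
  n4: preds {n1,n3}: {n0,n1} ∩ {n0,n3} = {n0}; idom=n0

Frontier:
  n1←n0: walk · to n0
  n1←n2: walk n2→n1 to n0
  n3←n0: walk · to n0
  n3←n2: walk n2→n1 to n0
  n4←n1: walk n1 to n0
  n4←n3: walk n3 to n0
  DF(n0)=∅
  DF(n1)={n1,n3,n4}
  DF(n2)={n1,n3}
  DF(n3)={n4}
  DF(n4)=∅

DF(n1) = ["n1", "n3", "n4"]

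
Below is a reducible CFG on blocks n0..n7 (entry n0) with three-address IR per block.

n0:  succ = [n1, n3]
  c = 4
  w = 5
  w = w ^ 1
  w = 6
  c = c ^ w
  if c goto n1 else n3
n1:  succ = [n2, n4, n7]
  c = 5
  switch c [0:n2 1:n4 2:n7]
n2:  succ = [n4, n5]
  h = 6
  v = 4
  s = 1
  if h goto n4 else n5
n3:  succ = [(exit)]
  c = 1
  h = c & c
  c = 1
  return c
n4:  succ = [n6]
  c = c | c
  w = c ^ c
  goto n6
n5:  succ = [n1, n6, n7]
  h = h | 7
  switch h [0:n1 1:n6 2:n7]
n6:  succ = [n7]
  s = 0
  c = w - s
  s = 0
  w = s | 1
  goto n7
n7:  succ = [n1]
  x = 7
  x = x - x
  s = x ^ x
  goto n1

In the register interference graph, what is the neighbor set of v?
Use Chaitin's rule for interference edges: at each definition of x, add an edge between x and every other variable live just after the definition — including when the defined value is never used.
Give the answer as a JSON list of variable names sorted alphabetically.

Answer: ["c", "h", "w"]

Derivation:
Per-block:
  n0: {c,w} / ∅
  n1: {c} / ∅
  n2: {h,s,v} / ∅
  n3: {c,h} / ∅
  n4: {c,w} / {c}
  n5: {h} / {h}
  n6: {c,s,w} / {w}
  n7: {s,x} / ∅

Backward fixpoint:
  n0 li=∅ lo={w}
  n1 li={w} lo={c,w}
  n2 li={c,w} lo={c,h,w}
  n3 li=∅ lo=∅
  n4 li={c} lo={w}
  n5 li={h,w} lo={w}
  n6 li={w} lo={w}
  n7 li={w} lo={w}

Conflict graph:
  c↔{h,s,v,w}
  h↔{c,s,v,w}
  s↔{c,h,w}
  v↔{c,h,w}
  w↔{c,h,s,v,x}
  x↔{w}

N(v) = ["c", "h", "w"]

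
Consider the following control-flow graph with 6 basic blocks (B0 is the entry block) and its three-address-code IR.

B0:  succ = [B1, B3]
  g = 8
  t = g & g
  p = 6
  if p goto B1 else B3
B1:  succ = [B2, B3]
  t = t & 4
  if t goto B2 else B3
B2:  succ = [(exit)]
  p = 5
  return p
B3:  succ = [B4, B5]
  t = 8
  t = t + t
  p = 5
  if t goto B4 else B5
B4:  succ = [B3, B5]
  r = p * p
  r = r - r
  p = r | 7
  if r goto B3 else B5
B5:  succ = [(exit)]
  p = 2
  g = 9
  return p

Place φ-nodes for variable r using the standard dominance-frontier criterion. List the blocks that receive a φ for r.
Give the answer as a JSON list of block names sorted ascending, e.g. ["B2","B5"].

idom tree: B1←B0 B2←B1 B3←B0 B4←B3 B5←B3
Dom∩ at merges:
  B3: preds {B0,B1,B4}: {B0} ∩ {B0,B1} ∩ {B0,B3,B4} = {B0}; idom=B0
  B5: preds {B3,B4}: {B0,B3} ∩ {B0,B3,B4} = {B0,B3}; idom=B3

Frontier:
  B3←B0: walk · to B0
  B3←B1: walk B1 to B0
  B3←B4: walk B4→B3 to B0
  B5←B3: walk · to B3
  B5←B4: walk B4 to B3
  B0 → ∅
  B1 → {B3}
  B2 → ∅
  B3 → {B3}
  B4 → {B3,B5}
  B5 → ∅

φ for r: defs {B4}
  DF⁺ = {B3,B5}

Answer: ["B3", "B5"]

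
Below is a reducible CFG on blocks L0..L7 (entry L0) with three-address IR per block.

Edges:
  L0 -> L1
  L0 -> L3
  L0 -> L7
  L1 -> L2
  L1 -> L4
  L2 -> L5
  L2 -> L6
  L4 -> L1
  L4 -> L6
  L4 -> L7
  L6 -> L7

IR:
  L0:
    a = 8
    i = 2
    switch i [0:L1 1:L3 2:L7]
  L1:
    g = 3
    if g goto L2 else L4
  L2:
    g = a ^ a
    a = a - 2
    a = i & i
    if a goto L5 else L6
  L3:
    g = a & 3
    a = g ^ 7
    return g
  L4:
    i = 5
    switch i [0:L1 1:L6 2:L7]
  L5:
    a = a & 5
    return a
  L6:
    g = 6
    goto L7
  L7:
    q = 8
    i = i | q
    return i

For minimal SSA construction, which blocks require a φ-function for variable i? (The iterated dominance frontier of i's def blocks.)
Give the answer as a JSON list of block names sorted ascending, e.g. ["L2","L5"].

idom tree: L1←L0 L2←L1 L3←L0 L4←L1 L5←L2 L6←L1 L7←L0
Join-block Dom:
  L1: preds {L0,L4}: {L0} ∩ {L0,L1,L4} = {L0}; idom=L0
  L6: preds {L2,L4}: {L0,L1,L2} ∩ {L0,L1,L4} = {L0,L1}; idom=L1
  L7: preds {L0,L4,L6}: {L0} ∩ {L0,L1,L4} ∩ {L0,L1,L6} = {L0}; idom=L0

Frontier:
  join L1 pred L0: · stop@L0
  join L1 pred L4: L4→L1 stop@L0
  join L6 pred L2: L2 stop@L1
  join L6 pred L4: L4 stop@L1
  join L7 pred L0: · stop@L0
  join L7 pred L4: L4→L1 stop@L0
  join L7 pred L6: L6→L1 stop@L0
  L0 → ∅
  L1 → {L1,L7}
  L2 → {L6}
  L3 → ∅
  L4 → {L1,L6,L7}
  L5 → ∅
  L6 → {L7}
  L7 → ∅

φ for i: defs {L0,L4,L7}
  DF⁺ = {L1,L6,L7}

Answer: ["L1", "L6", "L7"]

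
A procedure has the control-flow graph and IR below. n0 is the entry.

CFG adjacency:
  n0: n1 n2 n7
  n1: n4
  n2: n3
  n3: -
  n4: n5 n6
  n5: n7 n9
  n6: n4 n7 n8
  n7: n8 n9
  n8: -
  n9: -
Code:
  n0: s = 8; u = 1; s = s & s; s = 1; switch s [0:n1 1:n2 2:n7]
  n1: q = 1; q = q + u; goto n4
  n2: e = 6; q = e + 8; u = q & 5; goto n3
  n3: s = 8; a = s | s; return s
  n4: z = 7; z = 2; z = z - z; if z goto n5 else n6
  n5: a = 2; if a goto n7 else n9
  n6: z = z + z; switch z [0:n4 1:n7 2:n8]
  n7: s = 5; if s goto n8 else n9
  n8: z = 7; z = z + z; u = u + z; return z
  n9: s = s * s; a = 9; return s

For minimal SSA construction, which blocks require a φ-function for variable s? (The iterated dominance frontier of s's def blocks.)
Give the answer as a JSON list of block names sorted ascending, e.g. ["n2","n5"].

idom tree: n1←n0 n2←n0 n3←n2 n4←n1 n5←n4 n6←n4 n7←n0 n8←n0 n9←n0
Dom∩ at merges:
  n4: preds {n1,n6}: {n0,n1} ∩ {n0,n1,n4,n6} = {n0,n1}; idom=n1
  n7: preds {n0,n5,n6}: {n0} ∩ {n0,n1,n4,n5} ∩ {n0,n1,n4,n6} = {n0}; idom=n0
  n8: preds {n6,n7}: {n0,n1,n4,n6} ∩ {n0,n7} = {n0}; idom=n0
  n9: preds {n5,n7}: {n0,n1,n4,n5} ∩ {n0,n7} = {n0}; idom=n0

Frontier:
  n4←n1: walk · to n1
  n4←n6: walk n6→n4 to n1
  n7←n0: walk · to n0
  n7←n5: walk n5→n4→n1 to n0
  n7←n6: walk n6→n4→n1 to n0
  n8←n6: walk n6→n4→n1 to n0
  n8←n7: walk n7 to n0
  n9←n5: walk n5→n4→n1 to n0
  n9←n7: walk n7 to n0
  n0: DF=∅
  n1: DF={n7,n8,n9}
  n2: DF=∅
  n3: DF=∅
  n4: DF={n4,n7,n8,n9}
  n5: DF={n7,n9}
  n6: DF={n4,n7,n8}
  n7: DF={n8,n9}
  n8: DF=∅
  n9: DF=∅

φ for s: defs {n0,n3,n7,n9}
  DF⁺ = {n8,n9}

Answer: ["n8", "n9"]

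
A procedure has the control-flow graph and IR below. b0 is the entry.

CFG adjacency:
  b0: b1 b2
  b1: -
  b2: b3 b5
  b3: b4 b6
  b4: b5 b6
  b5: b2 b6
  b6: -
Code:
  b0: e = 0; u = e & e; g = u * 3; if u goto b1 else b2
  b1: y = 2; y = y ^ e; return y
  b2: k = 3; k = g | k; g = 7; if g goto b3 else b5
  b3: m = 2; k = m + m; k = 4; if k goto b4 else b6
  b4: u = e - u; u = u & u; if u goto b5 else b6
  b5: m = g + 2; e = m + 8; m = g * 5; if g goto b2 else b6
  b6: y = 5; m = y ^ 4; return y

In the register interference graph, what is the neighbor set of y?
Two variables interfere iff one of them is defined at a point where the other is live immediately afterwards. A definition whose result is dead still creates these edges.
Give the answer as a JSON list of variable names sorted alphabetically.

Answer: ["e", "m"]

Derivation:
Per-block:
  b0: {e,g,u} / ∅
  b1: {y} / {e}
  b2: {g,k} / {g}
  b3: {k,m} / ∅
  b4: {u} / {e,u}
  b5: {e,m} / {g}
  b6: {m,y} / ∅

Liveness:
  b0: in=∅ out={e,g,u}
  b1: in={e} out=∅
  b2: in={e,g,u} out={e,g,u}
  b3: in={e,g,u} out={e,g,u}
  b4: in={e,g,u} out={g,u}
  b5: in={g,u} out={e,g,u}
  b6: in=∅ out=∅

Conflict graph:
  e↔{g,k,m,u,y}
  g↔{e,k,m,u}
  k↔{e,g,u}
  m↔{e,g,u,y}
  u↔{e,g,k,m}
  y↔{e,m}

N(y) = ["e", "m"]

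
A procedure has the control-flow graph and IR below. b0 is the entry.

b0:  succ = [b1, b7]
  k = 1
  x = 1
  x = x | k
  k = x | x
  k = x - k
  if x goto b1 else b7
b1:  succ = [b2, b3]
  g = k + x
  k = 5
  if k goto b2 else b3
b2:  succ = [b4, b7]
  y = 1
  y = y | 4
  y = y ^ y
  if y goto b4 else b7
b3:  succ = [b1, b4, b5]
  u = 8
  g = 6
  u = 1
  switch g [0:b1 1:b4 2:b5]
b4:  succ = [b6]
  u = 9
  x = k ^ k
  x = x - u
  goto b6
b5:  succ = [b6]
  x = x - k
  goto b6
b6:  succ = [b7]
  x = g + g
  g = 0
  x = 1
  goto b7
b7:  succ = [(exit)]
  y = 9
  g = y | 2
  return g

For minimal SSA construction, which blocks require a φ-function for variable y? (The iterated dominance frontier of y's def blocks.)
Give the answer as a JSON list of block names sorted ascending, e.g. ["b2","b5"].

Answer: ["b4", "b6", "b7"]

Working:
idom tree: b1←b0 b2←b1 b3←b1 b4←b1 b5←b3 b6←b1 b7←b0
Dom∩ at merges:
  b1: preds {b0,b3}: {b0} ∩ {b0,b1,b3} = {b0}; idom=b0
  b4: preds {b2,b3}: {b0,b1,b2} ∩ {b0,b1,b3} = {b0,b1}; idom=b1
  b6: preds {b4,b5}: {b0,b1,b4} ∩ {b0,b1,b3,b5} = {b0,b1}; idom=b1
  b7: preds {b0,b2,b6}: {b0} ∩ {b0,b1,b2} ∩ {b0,b1,b6} = {b0}; idom=b0

Frontier:
  b1←b0: walk · to b0
  b1←b3: walk b3→b1 to b0
  b4←b2: walk b2 to b1
  b4←b3: walk b3 to b1
  b6←b4: walk b4 to b1
  b6←b5: walk b5→b3 to b1
  b7←b0: walk · to b0
  b7←b2: walk b2→b1 to b0
  b7←b6: walk b6→b1 to b0
  b0 → ∅
  b1 → {b1,b7}
  b2 → {b4,b7}
  b3 → {b1,b4,b6}
  b4 → {b6}
  b5 → {b6}
  b6 → {b7}
  b7 → ∅

φ for y: defs {b2,b7}
  DF⁺ = {b4,b6,b7}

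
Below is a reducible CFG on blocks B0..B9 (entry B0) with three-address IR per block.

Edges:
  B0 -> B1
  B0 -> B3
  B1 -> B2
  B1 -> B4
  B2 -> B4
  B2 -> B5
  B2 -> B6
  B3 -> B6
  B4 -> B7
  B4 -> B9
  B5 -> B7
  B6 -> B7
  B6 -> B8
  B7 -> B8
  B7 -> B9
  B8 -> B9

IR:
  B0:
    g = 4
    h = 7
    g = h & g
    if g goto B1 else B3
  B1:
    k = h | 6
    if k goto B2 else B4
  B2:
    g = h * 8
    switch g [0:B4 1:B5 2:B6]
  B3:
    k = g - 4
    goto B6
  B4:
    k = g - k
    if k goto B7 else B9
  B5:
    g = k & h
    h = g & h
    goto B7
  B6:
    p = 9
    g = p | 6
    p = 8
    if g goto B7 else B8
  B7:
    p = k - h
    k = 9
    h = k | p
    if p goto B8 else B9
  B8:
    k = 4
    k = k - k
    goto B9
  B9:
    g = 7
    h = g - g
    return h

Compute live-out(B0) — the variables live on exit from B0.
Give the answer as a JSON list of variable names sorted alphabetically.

Answer: ["g", "h"]

Working:
Block summaries:
  B0: def={g,h} ue=∅
  B1: def={k} ue={h}
  B2: def={g} ue={h}
  B3: def={k} ue={g}
  B4: def={k} ue={g,k}
  B5: def={g,h} ue={h,k}
  B6: def={g,p} ue=∅
  B7: def={h,k,p} ue={h,k}
  B8: def={k} ue=∅
  B9: def={g,h} ue=∅

Backward fixpoint:
  B0 li=∅ lo={g,h}
  B1 li={g,h} lo={g,h,k}
  B2 li={h,k} lo={g,h,k}
  B3 li={g,h} lo={h,k}
  B4 li={g,h,k} lo={h,k}
  B5 li={h,k} lo={h,k}
  B6 li={h,k} lo={h,k}
  B7 li={h,k} lo=∅
  B8 li=∅ lo=∅
  B9 li=∅ lo=∅

live-out(B0) = ["g", "h"]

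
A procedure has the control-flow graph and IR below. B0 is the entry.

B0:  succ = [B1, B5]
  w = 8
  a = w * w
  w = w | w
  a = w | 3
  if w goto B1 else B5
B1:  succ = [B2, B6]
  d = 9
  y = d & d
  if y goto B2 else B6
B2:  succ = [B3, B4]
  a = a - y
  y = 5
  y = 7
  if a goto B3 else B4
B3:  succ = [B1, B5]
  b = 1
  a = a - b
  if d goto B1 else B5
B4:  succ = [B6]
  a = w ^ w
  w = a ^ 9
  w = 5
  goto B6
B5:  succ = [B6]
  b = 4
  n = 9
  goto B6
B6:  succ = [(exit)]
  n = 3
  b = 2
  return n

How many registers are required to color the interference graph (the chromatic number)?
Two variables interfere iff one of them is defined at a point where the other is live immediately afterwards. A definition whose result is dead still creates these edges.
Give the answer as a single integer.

Answer: 4

Derivation:
def/use:
  B0: {a,w} / ∅
  B1: {d,y} / ∅
  B2: {a,y} / {a,y}
  B3: {a,b} / {a,d}
  B4: {a,w} / {w}
  B5: {b,n} / ∅
  B6: {b,n} / ∅

Live sets:
  live B0: ∅→{a,w}
  live B1: {a,w}→{a,d,w,y}
  live B2: {a,d,w,y}→{a,d,w}
  live B3: {a,d,w}→{a,w}
  live B4: {w}→∅
  live B5: ∅→∅
  live B6: ∅→∅

Interference:
  a↔{b,d,w,y}
  b↔{a,d,n,w}
  d↔{a,b,w,y}
  n↔{b}
  w↔{a,b,d,y}
  y↔{a,d,w}

Colouring:
  clique {a,b,d,w} ⇒ need ≥ 4
  4-colouring: c0={a,n}  c1={b,y}  c2={d}  c3={w}
  χ = 4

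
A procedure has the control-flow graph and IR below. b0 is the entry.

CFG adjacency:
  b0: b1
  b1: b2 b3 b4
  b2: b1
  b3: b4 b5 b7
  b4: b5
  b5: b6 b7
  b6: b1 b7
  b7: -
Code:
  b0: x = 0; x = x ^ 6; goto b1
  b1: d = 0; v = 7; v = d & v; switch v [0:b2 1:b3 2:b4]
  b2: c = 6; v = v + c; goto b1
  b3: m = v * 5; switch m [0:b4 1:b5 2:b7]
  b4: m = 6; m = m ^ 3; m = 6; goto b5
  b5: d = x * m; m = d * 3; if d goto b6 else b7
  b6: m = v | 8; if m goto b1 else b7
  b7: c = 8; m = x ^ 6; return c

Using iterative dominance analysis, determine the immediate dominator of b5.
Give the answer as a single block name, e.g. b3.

idom tree: b1←b0 b2←b1 b3←b1 b4←b1 b5←b1 b6←b5 b7←b1
Dom∩ at merges:
  b1: preds {b0,b2,b6}: {b0} ∩ {b0,b1,b2} ∩ {b0,b1,b5,b6} = {b0}; idom=b0
  b4: preds {b1,b3}: {b0,b1} ∩ {b0,b1,b3} = {b0,b1}; idom=b1
  b5: preds {b3,b4}: {b0,b1,b3} ∩ {b0,b1,b4} = {b0,b1}; idom=b1
  b7: preds {b3,b5,b6}: {b0,b1,b3} ∩ {b0,b1,b5} ∩ {b0,b1,b5,b6} = {b0,b1}; idom=b1

idom(b5) = b1

Answer: b1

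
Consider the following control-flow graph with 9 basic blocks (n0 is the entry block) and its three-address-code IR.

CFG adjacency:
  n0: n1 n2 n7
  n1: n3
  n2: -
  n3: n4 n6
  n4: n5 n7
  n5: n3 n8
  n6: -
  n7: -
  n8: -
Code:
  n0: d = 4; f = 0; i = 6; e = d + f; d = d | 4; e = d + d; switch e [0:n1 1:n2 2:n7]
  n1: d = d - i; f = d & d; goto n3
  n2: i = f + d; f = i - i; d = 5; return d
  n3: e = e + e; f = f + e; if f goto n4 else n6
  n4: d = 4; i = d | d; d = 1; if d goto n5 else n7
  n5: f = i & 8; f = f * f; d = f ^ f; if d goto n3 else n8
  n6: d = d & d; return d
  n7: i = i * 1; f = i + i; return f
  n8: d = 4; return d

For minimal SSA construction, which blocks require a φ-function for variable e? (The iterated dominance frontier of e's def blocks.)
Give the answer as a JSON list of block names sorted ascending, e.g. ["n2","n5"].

idom tree: n1←n0 n2←n0 n3←n1 n4←n3 n5←n4 n6←n3 n7←n0 n8←n5
Dom∩ at merges:
  n3: preds {n1,n5}: {n0,n1} ∩ {n0,n1,n3,n4,n5} = {n0,n1}; idom=n1
  n7: preds {n0,n4}: {n0} ∩ {n0,n1,n3,n4} = {n0}; idom=n0

DF walk-up:
  n3←n1: walk · to n1
  n3←n5: walk n5→n4→n3 to n1
  n7←n0: walk · to n0
  n7←n4: walk n4→n3→n1 to n0
  n0: DF=∅
  n1: DF={n7}
  n2: DF=∅
  n3: DF={n3,n7}
  n4: DF={n3,n7}
  n5: DF={n3}
  n6: DF=∅
  n7: DF=∅
  n8: DF=∅

φ for e: defs {n0,n3}
  DF⁺ = {n3,n7}

Answer: ["n3", "n7"]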